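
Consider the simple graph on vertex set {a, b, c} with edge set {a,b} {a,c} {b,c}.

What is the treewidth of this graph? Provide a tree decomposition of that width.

Treewidth 2.
One optimal decomposition is:
Bags: B1 = {a, b, c}
Tree: (single bag)

With just one bag of size 3, the width is 3 − 1 = 2, so tw(G) ≤ 2. Conversely, {a, b, c} is a clique of size 3, and the vertices of any clique must share a bag in every tree decomposition; so some bag has ≥ 3 vertices and tw(G) ≥ 2. Therefore the treewidth is 2.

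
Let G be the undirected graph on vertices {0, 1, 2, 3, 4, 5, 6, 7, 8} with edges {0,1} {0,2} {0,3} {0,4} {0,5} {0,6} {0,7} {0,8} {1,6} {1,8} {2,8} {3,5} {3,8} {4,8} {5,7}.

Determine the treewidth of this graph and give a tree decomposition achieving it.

The largest bag has 3 vertices, giving width 2; this decomposition certifies tw(G) ≤ 2. For the lower bound, the 3 vertices {0, 1, 8} are pairwise adjacent, and any tree decomposition puts a clique entirely inside one bag — forcing width ≥ 2. Therefore the treewidth is 2.

Treewidth 2.
One optimal decomposition is:
Bags: B1 = {0, 1, 8}  B2 = {0, 2, 8}  B3 = {0, 3, 8}  B4 = {0, 3, 5}  B5 = {0, 5, 7}  B6 = {0, 4, 8}  B7 = {0, 1, 6}
Tree: B1–B2, B1–B3, B3–B4, B4–B5, B2–B6, B1–B7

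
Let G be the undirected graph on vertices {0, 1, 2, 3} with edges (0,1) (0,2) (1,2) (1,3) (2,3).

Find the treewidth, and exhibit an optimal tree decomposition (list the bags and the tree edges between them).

Each bag holds 3 vertices, so the decomposition has width 2, which upper-bounds the treewidth. Conversely, {0, 1, 2} is a clique of size 3, and the vertices of any clique must share a bag in every tree decomposition; so some bag has ≥ 3 vertices and tw(G) ≥ 2. The upper and lower bounds meet at 2, so that is the treewidth.

Treewidth 2.
Bags: B1 = {0, 1, 2}  B2 = {1, 2, 3}
Tree: B1–B2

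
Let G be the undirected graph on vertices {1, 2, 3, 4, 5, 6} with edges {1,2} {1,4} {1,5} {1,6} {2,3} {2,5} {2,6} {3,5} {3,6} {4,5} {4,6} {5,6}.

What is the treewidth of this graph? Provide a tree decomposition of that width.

Every bag has size at most 4, so the width is 4 − 1 = 3 and tw(G) ≤ 3. Conversely, {1, 2, 5, 6} is a clique of size 4, and the vertices of any clique must share a bag in every tree decomposition; so some bag has ≥ 4 vertices and tw(G) ≥ 3. Therefore the treewidth is 3.

Treewidth 3.
One such decomposition:
Bags: B1 = {2, 3, 5, 6}  B2 = {1, 2, 5, 6}  B3 = {1, 4, 5, 6}
Tree: B1–B2, B2–B3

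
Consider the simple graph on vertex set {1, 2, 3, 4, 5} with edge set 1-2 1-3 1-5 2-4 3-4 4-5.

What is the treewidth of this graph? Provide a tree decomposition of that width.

Treewidth 2.
One optimal decomposition is:
Bags: B1 = {1, 2, 4}  B2 = {1, 3, 4}  B3 = {1, 4, 5}
Tree: B1–B2, B2–B3

The largest bag has 3 vertices, giving width 2; this decomposition certifies tw(G) ≤ 2. For the lower bound, G contains the cycle 2–4–3–1–2, so G is not a forest; only forests have treewidth ≤ 1, hence tw(G) ≥ 2. Combining the bounds, tw(G) = 2.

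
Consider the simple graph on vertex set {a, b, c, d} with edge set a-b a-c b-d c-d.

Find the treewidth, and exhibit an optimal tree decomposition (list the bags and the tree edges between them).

Treewidth 2.
One optimal decomposition is:
Bags: B1 = {a, b, c}  B2 = {b, c, d}
Tree: B1–B2

The largest bag has 3 vertices, giving width 2; this decomposition certifies tw(G) ≤ 2. Since b–a–c–d–b is a cycle in G, G is not acyclic. Forests are exactly the graphs of treewidth ≤ 1, so tw(G) ≥ 2. Therefore the treewidth is 2.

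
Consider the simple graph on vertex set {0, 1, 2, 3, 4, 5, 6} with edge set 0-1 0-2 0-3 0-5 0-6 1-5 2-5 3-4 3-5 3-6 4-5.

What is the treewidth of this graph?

2

A width-2 tree decomposition is:
Bags: B1 = {0, 3, 5}  B2 = {0, 1, 5}  B3 = {0, 3, 6}  B4 = {0, 2, 5}  B5 = {3, 4, 5}
Tree: B1–B2, B1–B3, B2–B4, B1–B5
Every bag has size at most 3, so the width is 3 − 1 = 2 and tw(G) ≤ 2. Conversely, {0, 1, 5} is a clique of size 3, and the vertices of any clique must share a bag in every tree decomposition; so some bag has ≥ 3 vertices and tw(G) ≥ 2. Therefore the treewidth is 2.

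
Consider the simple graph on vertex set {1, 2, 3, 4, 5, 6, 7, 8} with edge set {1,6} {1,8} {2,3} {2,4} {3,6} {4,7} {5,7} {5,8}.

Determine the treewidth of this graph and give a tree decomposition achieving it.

Every bag has size at most 3, so the width is 3 − 1 = 2 and tw(G) ≤ 2. The edges 7–4–2–3–6–1–8–5–7 form a cycle, so G is not a tree and its treewidth is at least 2. Combining the bounds, tw(G) = 2.

Treewidth 2.
One such decomposition:
Bags: B1 = {2, 4, 7}  B2 = {2, 3, 7}  B3 = {3, 6, 7}  B4 = {1, 6, 7}  B5 = {1, 7, 8}  B6 = {5, 7, 8}
Tree: B1–B2, B2–B3, B3–B4, B4–B5, B5–B6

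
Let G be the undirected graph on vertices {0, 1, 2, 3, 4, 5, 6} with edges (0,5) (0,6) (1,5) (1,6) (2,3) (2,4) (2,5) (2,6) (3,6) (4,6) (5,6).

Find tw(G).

A width-2 tree decomposition is:
Bags: B1 = {2, 4, 6}  B2 = {2, 5, 6}  B3 = {2, 3, 6}  B4 = {1, 5, 6}  B5 = {0, 5, 6}
Tree: B1–B2, B1–B3, B2–B4, B2–B5
Every bag has size at most 3, so the width is 3 − 1 = 2 and tw(G) ≤ 2. For the lower bound, the 3 vertices {0, 5, 6} are pairwise adjacent, and any tree decomposition puts a clique entirely inside one bag — forcing width ≥ 2. Combining the bounds, tw(G) = 2.

2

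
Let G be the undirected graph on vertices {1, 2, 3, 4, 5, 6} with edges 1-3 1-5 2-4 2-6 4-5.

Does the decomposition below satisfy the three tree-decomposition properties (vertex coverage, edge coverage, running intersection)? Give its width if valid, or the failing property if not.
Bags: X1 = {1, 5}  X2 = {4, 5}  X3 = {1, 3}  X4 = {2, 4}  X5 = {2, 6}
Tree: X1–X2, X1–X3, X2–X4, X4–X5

Yes; width 1.

Vertex coverage: the bags together contain {1, 2, 3, 4, 5, 6}, the full vertex set. Edge coverage: each edge of G has both endpoints in at least one bag. Running intersection: for every vertex, the bags containing it form a connected subtree. All three properties hold, so this is a valid tree decomposition of width max|bag| − 1 = 1, and hence tw(G) ≤ 1.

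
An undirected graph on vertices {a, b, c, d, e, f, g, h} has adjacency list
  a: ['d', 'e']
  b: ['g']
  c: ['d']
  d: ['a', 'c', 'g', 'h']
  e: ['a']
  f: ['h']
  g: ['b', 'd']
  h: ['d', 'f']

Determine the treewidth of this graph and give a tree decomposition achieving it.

Treewidth 1.
One optimal decomposition is:
Bags: B1 = {d, h}  B2 = {c, d}  B3 = {a, d}  B4 = {d, g}  B5 = {b, g}  B6 = {a, e}  B7 = {f, h}
Tree: B1–B2, B2–B3, B2–B4, B4–B5, B3–B6, B1–B7

Every bag has size at most 2, so the width is 2 − 1 = 1 and tw(G) ≤ 1. Since G has at least one edge (e.g. h–d), it is not an edgeless graph, so tw(G) ≥ 1. Therefore the treewidth is 1.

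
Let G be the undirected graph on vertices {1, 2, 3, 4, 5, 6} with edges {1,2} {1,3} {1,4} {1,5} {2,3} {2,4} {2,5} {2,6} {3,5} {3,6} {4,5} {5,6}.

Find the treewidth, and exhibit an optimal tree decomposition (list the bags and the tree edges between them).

Treewidth 3.
One such decomposition:
Bags: B1 = {1, 2, 3, 5}  B2 = {1, 2, 4, 5}  B3 = {2, 3, 5, 6}
Tree: B1–B2, B1–B3

Each bag holds 4 vertices, so the decomposition has width 3, which upper-bounds the treewidth. For the lower bound, the 4 vertices {1, 2, 3, 5} are pairwise adjacent, and any tree decomposition puts a clique entirely inside one bag — forcing width ≥ 3. Hence tw(G) = 3 exactly.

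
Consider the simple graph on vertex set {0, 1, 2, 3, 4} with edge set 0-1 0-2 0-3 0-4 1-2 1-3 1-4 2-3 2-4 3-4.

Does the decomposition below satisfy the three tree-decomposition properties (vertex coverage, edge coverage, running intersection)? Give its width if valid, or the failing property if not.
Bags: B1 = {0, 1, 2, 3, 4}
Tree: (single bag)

Every vertex of G appears in some bag (union = {0, 1, 2, 3, 4}); every edge is covered by a bag; and for each vertex v the set of bags containing v is connected in the bag tree. The decomposition is therefore valid. The largest bag has 5 vertices, so the width is 4.

Yes; width 4.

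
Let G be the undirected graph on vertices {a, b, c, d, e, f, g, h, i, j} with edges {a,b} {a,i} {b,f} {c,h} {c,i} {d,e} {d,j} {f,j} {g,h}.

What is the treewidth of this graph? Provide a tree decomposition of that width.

Each bag holds 2 vertices, so the decomposition has width 1, which upper-bounds the treewidth. Since G has at least one edge (e.g. g–h), it is not an edgeless graph, so tw(G) ≥ 1. Combining the bounds, tw(G) = 1.

Treewidth 1.
One such decomposition:
Bags: B1 = {g, h}  B2 = {c, h}  B3 = {c, i}  B4 = {a, i}  B5 = {a, b}  B6 = {b, f}  B7 = {f, j}  B8 = {d, j}  B9 = {d, e}
Tree: B1–B2, B2–B3, B3–B4, B4–B5, B5–B6, B6–B7, B7–B8, B8–B9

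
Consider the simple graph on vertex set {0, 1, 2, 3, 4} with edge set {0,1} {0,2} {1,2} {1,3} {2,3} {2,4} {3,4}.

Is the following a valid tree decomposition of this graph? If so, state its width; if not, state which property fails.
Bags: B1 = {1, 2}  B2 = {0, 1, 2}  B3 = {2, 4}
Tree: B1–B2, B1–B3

A tree decomposition must satisfy three properties: every vertex lies in some bag; for every edge, both endpoints lie together in some bag; and for every vertex, the bags containing it form a connected subtree. Here vertex 3 appears in no bag, so the decomposition is invalid.

No — vertex 3 appears in no bag.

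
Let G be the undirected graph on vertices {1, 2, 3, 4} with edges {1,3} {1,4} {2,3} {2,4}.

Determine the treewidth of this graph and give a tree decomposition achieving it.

Treewidth 2.
One optimal decomposition is:
Bags: B1 = {1, 2, 4}  B2 = {1, 2, 3}
Tree: B1–B2

Each bag holds 3 vertices, so the decomposition has width 2, which upper-bounds the treewidth. The edges 1–4–2–3–1 form a cycle, so G is not a tree and its treewidth is at least 2. Hence tw(G) = 2 exactly.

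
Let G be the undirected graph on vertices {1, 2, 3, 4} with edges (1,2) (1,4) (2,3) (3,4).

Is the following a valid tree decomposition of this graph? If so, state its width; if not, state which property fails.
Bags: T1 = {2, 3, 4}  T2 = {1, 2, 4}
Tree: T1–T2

Yes; width 2.

Checking the three conditions: (i) the bags cover all of {1, 2, 3, 4}; (ii) for each edge, some bag contains both endpoints; (iii) the bags containing any fixed vertex form a subtree. All hold, so the decomposition is valid with width 3 − 1 = 2.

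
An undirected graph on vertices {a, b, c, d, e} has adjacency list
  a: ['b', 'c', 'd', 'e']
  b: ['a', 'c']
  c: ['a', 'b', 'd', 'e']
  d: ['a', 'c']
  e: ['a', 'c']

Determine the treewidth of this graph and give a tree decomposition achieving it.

Treewidth 2.
One such decomposition:
Bags: B1 = {a, b, c}  B2 = {a, c, d}  B3 = {a, c, e}
Tree: B1–B2, B1–B3

Each bag holds 3 vertices, so the decomposition has width 2, which upper-bounds the treewidth. Conversely, {a, c, d} is a clique of size 3, and the vertices of any clique must share a bag in every tree decomposition; so some bag has ≥ 3 vertices and tw(G) ≥ 2. Hence tw(G) = 2 exactly.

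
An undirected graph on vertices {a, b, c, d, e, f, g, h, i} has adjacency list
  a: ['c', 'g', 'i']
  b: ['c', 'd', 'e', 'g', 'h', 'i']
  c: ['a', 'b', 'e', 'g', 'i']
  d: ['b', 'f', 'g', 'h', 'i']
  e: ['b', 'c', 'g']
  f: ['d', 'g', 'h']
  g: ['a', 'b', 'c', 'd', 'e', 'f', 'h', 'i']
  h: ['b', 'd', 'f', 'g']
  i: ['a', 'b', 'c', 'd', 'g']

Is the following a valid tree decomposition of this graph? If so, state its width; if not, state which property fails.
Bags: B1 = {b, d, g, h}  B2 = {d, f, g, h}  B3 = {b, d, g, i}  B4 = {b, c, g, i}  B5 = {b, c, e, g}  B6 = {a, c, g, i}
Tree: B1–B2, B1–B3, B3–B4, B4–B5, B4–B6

Vertex coverage: the bags together contain {a, b, c, d, e, f, g, h, i}, the full vertex set. Edge coverage: each edge of G has both endpoints in at least one bag. Running intersection: for every vertex, the bags containing it form a connected subtree. All three properties hold, so this is a valid tree decomposition of width max|bag| − 1 = 3, and hence tw(G) ≤ 3.

Yes; width 3.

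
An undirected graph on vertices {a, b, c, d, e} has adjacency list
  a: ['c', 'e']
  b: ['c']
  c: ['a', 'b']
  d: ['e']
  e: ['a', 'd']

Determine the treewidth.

1

A width-1 tree decomposition is:
Bags: B1 = {b, c}  B2 = {a, c}  B3 = {a, e}  B4 = {d, e}
Tree: B1–B2, B2–B3, B3–B4
Each bag holds 2 vertices, so the decomposition has width 1, which upper-bounds the treewidth. Since G has at least one edge (e.g. b–c), it is not an edgeless graph, so tw(G) ≥ 1. Combining the bounds, tw(G) = 1.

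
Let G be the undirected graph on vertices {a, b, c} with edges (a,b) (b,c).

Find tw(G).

A width-1 tree decomposition is:
Bags: B1 = {a, b}  B2 = {b, c}
Tree: B1–B2
Every bag has size at most 2, so the width is 2 − 1 = 1 and tw(G) ≤ 1. Any graph with an edge has treewidth ≥ 1, and G has the edge b–a. Combining the bounds, tw(G) = 1.

1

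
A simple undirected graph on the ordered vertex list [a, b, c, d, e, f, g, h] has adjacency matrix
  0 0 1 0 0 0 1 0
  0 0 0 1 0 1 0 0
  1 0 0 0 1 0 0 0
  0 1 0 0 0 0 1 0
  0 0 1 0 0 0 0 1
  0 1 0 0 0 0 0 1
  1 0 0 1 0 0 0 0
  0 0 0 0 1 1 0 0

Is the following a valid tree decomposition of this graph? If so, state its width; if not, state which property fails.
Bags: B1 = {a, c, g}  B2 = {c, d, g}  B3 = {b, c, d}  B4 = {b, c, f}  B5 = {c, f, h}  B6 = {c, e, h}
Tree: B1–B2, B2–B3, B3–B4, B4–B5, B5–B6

Vertex coverage: the bags together contain {a, b, c, d, e, f, g, h}, the full vertex set. Edge coverage: each edge of G has both endpoints in at least one bag. Running intersection: for every vertex, the bags containing it form a connected subtree. All three properties hold, so this is a valid tree decomposition of width max|bag| − 1 = 2, and hence tw(G) ≤ 2.

Yes; width 2.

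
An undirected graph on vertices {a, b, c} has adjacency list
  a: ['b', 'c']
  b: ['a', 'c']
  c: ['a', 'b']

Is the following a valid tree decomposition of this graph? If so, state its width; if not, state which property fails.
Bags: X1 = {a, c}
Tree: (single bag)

No — vertex b appears in no bag.

A tree decomposition must satisfy three properties: every vertex lies in some bag; for every edge, both endpoints lie together in some bag; and for every vertex, the bags containing it form a connected subtree. Here vertex b appears in no bag, so the decomposition is invalid.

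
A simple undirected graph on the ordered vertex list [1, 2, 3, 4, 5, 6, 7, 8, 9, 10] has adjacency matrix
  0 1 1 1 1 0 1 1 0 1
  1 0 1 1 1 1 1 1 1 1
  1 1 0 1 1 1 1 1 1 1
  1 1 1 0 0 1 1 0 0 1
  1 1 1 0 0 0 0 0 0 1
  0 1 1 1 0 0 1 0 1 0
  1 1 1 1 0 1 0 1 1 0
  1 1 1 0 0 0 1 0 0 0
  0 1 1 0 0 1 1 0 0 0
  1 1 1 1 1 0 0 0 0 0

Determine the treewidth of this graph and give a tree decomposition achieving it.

Each bag holds 5 vertices, so the decomposition has width 4, which upper-bounds the treewidth. Conversely, {1, 2, 3, 7, 8} is a clique of size 5, and the vertices of any clique must share a bag in every tree decomposition; so some bag has ≥ 5 vertices and tw(G) ≥ 4. Therefore the treewidth is 4.

Treewidth 4.
One optimal decomposition is:
Bags: B1 = {2, 3, 4, 6, 7}  B2 = {2, 3, 6, 7, 9}  B3 = {1, 2, 3, 4, 7}  B4 = {1, 2, 3, 4, 10}  B5 = {1, 2, 3, 5, 10}  B6 = {1, 2, 3, 7, 8}
Tree: B1–B2, B1–B3, B3–B4, B4–B5, B3–B6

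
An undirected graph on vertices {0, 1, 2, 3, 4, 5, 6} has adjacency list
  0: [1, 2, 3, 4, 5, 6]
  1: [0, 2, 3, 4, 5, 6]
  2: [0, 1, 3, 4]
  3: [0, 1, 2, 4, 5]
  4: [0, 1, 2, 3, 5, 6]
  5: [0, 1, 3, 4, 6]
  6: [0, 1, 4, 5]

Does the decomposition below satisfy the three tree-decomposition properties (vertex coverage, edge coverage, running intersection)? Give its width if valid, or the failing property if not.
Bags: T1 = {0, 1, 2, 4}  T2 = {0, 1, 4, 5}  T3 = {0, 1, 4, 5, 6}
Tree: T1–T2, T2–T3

No — vertex 3 appears in no bag.

A tree decomposition must satisfy three properties: every vertex lies in some bag; for every edge, both endpoints lie together in some bag; and for every vertex, the bags containing it form a connected subtree. Here vertex 3 appears in no bag, so the decomposition is invalid.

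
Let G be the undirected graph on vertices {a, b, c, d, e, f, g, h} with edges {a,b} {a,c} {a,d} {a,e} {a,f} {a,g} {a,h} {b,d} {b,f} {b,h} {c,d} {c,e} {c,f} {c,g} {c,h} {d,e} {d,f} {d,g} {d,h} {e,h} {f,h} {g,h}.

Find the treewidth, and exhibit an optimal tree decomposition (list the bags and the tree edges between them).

Treewidth 4.
One such decomposition:
Bags: B1 = {a, b, d, f, h}  B2 = {a, c, d, f, h}  B3 = {a, c, d, g, h}  B4 = {a, c, d, e, h}
Tree: B1–B2, B2–B3, B2–B4

Each bag holds 5 vertices, so the decomposition has width 4, which upper-bounds the treewidth. For the lower bound, the 5 vertices {a, c, d, g, h} are pairwise adjacent, and any tree decomposition puts a clique entirely inside one bag — forcing width ≥ 4. Therefore the treewidth is 4.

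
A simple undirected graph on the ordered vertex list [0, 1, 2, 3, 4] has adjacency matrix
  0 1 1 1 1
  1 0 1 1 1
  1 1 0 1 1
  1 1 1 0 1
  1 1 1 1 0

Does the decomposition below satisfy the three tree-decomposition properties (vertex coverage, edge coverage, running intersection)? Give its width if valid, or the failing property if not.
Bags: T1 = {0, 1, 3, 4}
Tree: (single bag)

A tree decomposition must satisfy three properties: every vertex lies in some bag; for every edge, both endpoints lie together in some bag; and for every vertex, the bags containing it form a connected subtree. Here vertex 2 appears in no bag, so the decomposition is invalid.

No — vertex 2 appears in no bag.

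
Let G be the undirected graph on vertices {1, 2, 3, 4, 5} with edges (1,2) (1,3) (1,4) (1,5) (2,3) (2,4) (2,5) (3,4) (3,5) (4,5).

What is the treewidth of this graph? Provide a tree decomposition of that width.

Treewidth 4.
Bags: B1 = {1, 2, 3, 4, 5}
Tree: (single bag)

With just one bag of size 5, the width is 5 − 1 = 4, so tw(G) ≤ 4. For the lower bound, the 5 vertices {1, 2, 3, 4, 5} are pairwise adjacent, and any tree decomposition puts a clique entirely inside one bag — forcing width ≥ 4. The upper and lower bounds meet at 4, so that is the treewidth.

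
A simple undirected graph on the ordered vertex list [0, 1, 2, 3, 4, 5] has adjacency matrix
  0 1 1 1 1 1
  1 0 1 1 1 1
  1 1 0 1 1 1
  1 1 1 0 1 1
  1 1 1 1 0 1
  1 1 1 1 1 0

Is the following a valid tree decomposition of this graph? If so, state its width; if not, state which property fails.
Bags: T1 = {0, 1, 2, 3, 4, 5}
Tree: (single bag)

Yes; width 5.

Vertex coverage: the bags together contain {0, 1, 2, 3, 4, 5}, the full vertex set. Edge coverage: each edge of G has both endpoints in at least one bag. Running intersection: for every vertex, the bags containing it form a connected subtree. All three properties hold, so this is a valid tree decomposition of width max|bag| − 1 = 5, and hence tw(G) ≤ 5.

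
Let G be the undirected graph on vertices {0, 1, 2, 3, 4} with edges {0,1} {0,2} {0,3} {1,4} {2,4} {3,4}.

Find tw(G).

2

A width-2 tree decomposition is:
Bags: B1 = {0, 2, 4}  B2 = {0, 1, 4}  B3 = {0, 3, 4}
Tree: B1–B2, B2–B3
Each bag holds 3 vertices, so the decomposition has width 2, which upper-bounds the treewidth. The edges 2–4–1–0–2 form a cycle, so G is not a tree and its treewidth is at least 2. Hence tw(G) = 2 exactly.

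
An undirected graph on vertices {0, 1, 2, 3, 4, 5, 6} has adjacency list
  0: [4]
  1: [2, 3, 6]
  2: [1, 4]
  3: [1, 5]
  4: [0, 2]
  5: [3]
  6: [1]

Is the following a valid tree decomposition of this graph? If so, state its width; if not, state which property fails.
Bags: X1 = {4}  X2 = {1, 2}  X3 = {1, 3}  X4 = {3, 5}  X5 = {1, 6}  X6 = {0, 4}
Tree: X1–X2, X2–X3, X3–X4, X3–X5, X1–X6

No — edge (2,4) lies in no bag.

A tree decomposition must satisfy three properties: every vertex lies in some bag; for every edge, both endpoints lie together in some bag; and for every vertex, the bags containing it form a connected subtree. Here edge (2,4) lies in no bag, so the decomposition is invalid.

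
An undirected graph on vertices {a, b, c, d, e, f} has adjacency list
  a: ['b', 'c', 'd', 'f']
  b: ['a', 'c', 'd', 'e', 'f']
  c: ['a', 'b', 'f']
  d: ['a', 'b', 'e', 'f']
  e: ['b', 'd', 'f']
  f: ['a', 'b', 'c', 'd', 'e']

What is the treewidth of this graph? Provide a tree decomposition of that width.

Treewidth 3.
One such decomposition:
Bags: B1 = {a, b, d, f}  B2 = {a, b, c, f}  B3 = {b, d, e, f}
Tree: B1–B2, B1–B3

Every bag has size at most 4, so the width is 4 − 1 = 3 and tw(G) ≤ 3. For the lower bound, the 4 vertices {b, d, e, f} are pairwise adjacent, and any tree decomposition puts a clique entirely inside one bag — forcing width ≥ 3. Hence tw(G) = 3 exactly.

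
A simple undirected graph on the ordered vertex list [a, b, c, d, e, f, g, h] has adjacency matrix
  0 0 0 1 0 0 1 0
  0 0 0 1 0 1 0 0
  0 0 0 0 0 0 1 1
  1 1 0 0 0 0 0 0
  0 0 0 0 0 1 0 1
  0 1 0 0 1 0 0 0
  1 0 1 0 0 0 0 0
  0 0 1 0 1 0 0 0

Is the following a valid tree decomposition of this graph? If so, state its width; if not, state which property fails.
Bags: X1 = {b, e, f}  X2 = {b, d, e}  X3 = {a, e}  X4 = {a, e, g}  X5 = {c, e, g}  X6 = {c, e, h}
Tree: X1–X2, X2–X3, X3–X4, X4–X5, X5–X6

A tree decomposition must satisfy three properties: every vertex lies in some bag; for every edge, both endpoints lie together in some bag; and for every vertex, the bags containing it form a connected subtree. Here edge (d,a) lies in no bag, so the decomposition is invalid.

No — edge (d,a) lies in no bag.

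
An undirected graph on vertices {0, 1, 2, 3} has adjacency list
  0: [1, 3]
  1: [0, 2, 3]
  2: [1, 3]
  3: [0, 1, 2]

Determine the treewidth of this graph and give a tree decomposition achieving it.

Treewidth 2.
Bags: B1 = {1, 2, 3}  B2 = {0, 1, 3}
Tree: B1–B2

Every bag has size at most 3, so the width is 3 − 1 = 2 and tw(G) ≤ 2. Conversely, {0, 1, 3} is a clique of size 3, and the vertices of any clique must share a bag in every tree decomposition; so some bag has ≥ 3 vertices and tw(G) ≥ 2. The upper and lower bounds meet at 2, so that is the treewidth.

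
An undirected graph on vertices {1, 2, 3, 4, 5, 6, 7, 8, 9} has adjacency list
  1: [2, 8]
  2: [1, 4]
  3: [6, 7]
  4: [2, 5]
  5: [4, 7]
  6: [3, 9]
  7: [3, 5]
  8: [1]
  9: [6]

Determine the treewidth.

1

A width-1 tree decomposition is:
Bags: B1 = {6, 9}  B2 = {3, 6}  B3 = {3, 7}  B4 = {5, 7}  B5 = {4, 5}  B6 = {2, 4}  B7 = {1, 2}  B8 = {1, 8}
Tree: B1–B2, B2–B3, B3–B4, B4–B5, B5–B6, B6–B7, B7–B8
Every bag has size at most 2, so the width is 2 − 1 = 1 and tw(G) ≤ 1. Any graph with an edge has treewidth ≥ 1, and G has the edge 9–6. Combining the bounds, tw(G) = 1.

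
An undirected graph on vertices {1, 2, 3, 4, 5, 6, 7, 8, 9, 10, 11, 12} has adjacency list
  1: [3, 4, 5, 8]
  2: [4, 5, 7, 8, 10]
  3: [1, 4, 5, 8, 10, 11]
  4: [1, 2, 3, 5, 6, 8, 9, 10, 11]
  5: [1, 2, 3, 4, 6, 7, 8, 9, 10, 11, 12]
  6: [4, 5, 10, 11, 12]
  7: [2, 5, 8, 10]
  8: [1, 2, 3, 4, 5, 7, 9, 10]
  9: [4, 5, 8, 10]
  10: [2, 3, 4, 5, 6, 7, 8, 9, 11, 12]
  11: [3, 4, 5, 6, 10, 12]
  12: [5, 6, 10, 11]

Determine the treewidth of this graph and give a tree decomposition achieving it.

Each bag holds 5 vertices, so the decomposition has width 4, which upper-bounds the treewidth. On the other hand G contains the 5-clique {1, 3, 4, 5, 8}. A clique must lie in a single bag of any decomposition, so no decomposition can have width below 4. The upper and lower bounds meet at 4, so that is the treewidth.

Treewidth 4.
One such decomposition:
Bags: B1 = {1, 3, 4, 5, 8}  B2 = {3, 4, 5, 8, 10}  B3 = {3, 4, 5, 10, 11}  B4 = {4, 5, 6, 10, 11}  B5 = {4, 5, 8, 9, 10}  B6 = {2, 4, 5, 8, 10}  B7 = {5, 6, 10, 11, 12}  B8 = {2, 5, 7, 8, 10}
Tree: B1–B2, B2–B3, B3–B4, B2–B5, B2–B6, B4–B7, B6–B8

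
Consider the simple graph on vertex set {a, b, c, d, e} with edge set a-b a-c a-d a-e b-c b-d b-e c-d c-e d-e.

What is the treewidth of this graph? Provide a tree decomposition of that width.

With just one bag of size 5, the width is 5 − 1 = 4, so tw(G) ≤ 4. Conversely, {a, b, c, d, e} is a clique of size 5, and the vertices of any clique must share a bag in every tree decomposition; so some bag has ≥ 5 vertices and tw(G) ≥ 4. The upper and lower bounds meet at 4, so that is the treewidth.

Treewidth 4.
One such decomposition:
Bags: B1 = {a, b, c, d, e}
Tree: (single bag)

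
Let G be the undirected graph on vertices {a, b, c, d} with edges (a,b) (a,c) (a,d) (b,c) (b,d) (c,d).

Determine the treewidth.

3

A width-3 tree decomposition is:
Bags: B1 = {a, b, c, d}
Tree: (single bag)
With just one bag of size 4, the width is 4 − 1 = 3, so tw(G) ≤ 3. For the lower bound, the 4 vertices {a, b, c, d} are pairwise adjacent, and any tree decomposition puts a clique entirely inside one bag — forcing width ≥ 3. Combining the bounds, tw(G) = 3.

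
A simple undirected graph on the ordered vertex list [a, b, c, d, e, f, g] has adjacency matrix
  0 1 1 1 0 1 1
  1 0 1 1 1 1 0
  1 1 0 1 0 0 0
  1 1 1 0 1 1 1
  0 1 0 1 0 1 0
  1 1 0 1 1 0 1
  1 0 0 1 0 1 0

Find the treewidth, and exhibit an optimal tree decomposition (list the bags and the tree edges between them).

Treewidth 3.
One such decomposition:
Bags: B1 = {a, d, f, g}  B2 = {a, b, d, f}  B3 = {b, d, e, f}  B4 = {a, b, c, d}
Tree: B1–B2, B2–B3, B2–B4

The largest bag has 4 vertices, giving width 3; this decomposition certifies tw(G) ≤ 3. On the other hand G contains the 4-clique {a, b, c, d}. A clique must lie in a single bag of any decomposition, so no decomposition can have width below 3. Therefore the treewidth is 3.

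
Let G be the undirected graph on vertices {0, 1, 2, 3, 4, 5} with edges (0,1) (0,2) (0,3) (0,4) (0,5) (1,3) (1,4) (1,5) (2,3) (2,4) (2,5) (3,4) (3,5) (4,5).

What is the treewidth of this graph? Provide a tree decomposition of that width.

Treewidth 4.
One optimal decomposition is:
Bags: B1 = {0, 2, 3, 4, 5}  B2 = {0, 1, 3, 4, 5}
Tree: B1–B2

The largest bag has 5 vertices, giving width 4; this decomposition certifies tw(G) ≤ 4. For the lower bound, the 5 vertices {0, 1, 3, 4, 5} are pairwise adjacent, and any tree decomposition puts a clique entirely inside one bag — forcing width ≥ 4. Combining the bounds, tw(G) = 4.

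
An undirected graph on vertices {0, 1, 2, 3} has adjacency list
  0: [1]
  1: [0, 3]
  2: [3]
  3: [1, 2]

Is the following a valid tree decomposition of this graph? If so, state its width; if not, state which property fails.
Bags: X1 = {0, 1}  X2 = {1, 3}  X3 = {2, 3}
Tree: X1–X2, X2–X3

Checking the three conditions: (i) the bags cover all of {0, 1, 2, 3}; (ii) for each edge, some bag contains both endpoints; (iii) the bags containing any fixed vertex form a subtree. All hold, so the decomposition is valid with width 2 − 1 = 1.

Yes; width 1.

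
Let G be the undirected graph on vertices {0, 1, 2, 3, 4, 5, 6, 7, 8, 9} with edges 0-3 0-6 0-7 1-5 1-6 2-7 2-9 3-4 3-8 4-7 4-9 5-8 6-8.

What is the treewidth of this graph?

A width-2 tree decomposition is:
Bags: B1 = {2, 7, 9}  B2 = {4, 7, 9}  B3 = {0, 4, 7}  B4 = {0, 3, 4}  B5 = {0, 3, 6}  B6 = {3, 6, 8}  B7 = {1, 6, 8}  B8 = {1, 5, 8}
Tree: B1–B2, B2–B3, B3–B4, B4–B5, B5–B6, B6–B7, B7–B8
Each bag holds 3 vertices, so the decomposition has width 2, which upper-bounds the treewidth. The edges 2–9–4–7–2 form a cycle, so G is not a tree and its treewidth is at least 2. Combining the bounds, tw(G) = 2.

2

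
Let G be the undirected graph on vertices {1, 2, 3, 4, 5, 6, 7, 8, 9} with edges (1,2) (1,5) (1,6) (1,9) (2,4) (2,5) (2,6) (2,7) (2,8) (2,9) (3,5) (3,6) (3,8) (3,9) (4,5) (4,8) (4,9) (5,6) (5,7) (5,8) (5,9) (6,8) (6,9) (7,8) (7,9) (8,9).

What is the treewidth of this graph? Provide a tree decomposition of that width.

Every bag has size at most 5, so the width is 5 − 1 = 4 and tw(G) ≤ 4. On the other hand G contains the 5-clique {2, 4, 5, 8, 9}. A clique must lie in a single bag of any decomposition, so no decomposition can have width below 4. Therefore the treewidth is 4.

Treewidth 4.
One such decomposition:
Bags: B1 = {2, 5, 6, 8, 9}  B2 = {3, 5, 6, 8, 9}  B3 = {2, 5, 7, 8, 9}  B4 = {1, 2, 5, 6, 9}  B5 = {2, 4, 5, 8, 9}
Tree: B1–B2, B1–B3, B1–B4, B1–B5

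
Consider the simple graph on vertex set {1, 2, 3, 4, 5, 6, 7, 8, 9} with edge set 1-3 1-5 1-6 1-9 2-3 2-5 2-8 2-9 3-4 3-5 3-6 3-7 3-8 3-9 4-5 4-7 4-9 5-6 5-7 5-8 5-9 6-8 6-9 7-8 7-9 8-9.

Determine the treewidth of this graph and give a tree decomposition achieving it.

Each bag holds 5 vertices, so the decomposition has width 4, which upper-bounds the treewidth. For the lower bound, the 5 vertices {2, 3, 5, 8, 9} are pairwise adjacent, and any tree decomposition puts a clique entirely inside one bag — forcing width ≥ 4. Therefore the treewidth is 4.

Treewidth 4.
One optimal decomposition is:
Bags: B1 = {2, 3, 5, 8, 9}  B2 = {3, 5, 6, 8, 9}  B3 = {3, 5, 7, 8, 9}  B4 = {1, 3, 5, 6, 9}  B5 = {3, 4, 5, 7, 9}
Tree: B1–B2, B2–B3, B2–B4, B3–B5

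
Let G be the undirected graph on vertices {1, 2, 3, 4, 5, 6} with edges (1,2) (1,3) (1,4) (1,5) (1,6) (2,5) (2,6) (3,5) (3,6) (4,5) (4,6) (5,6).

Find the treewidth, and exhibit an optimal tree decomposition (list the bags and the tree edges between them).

Each bag holds 4 vertices, so the decomposition has width 3, which upper-bounds the treewidth. Conversely, {1, 2, 5, 6} is a clique of size 4, and the vertices of any clique must share a bag in every tree decomposition; so some bag has ≥ 4 vertices and tw(G) ≥ 3. Therefore the treewidth is 3.

Treewidth 3.
One such decomposition:
Bags: B1 = {1, 2, 5, 6}  B2 = {1, 4, 5, 6}  B3 = {1, 3, 5, 6}
Tree: B1–B2, B1–B3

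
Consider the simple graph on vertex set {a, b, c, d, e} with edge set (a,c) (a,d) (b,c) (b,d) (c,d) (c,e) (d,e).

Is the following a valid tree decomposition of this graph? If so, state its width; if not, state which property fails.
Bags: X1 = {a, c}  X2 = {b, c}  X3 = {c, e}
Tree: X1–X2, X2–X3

No — vertex d appears in no bag.

A tree decomposition must satisfy three properties: every vertex lies in some bag; for every edge, both endpoints lie together in some bag; and for every vertex, the bags containing it form a connected subtree. Here vertex d appears in no bag, so the decomposition is invalid.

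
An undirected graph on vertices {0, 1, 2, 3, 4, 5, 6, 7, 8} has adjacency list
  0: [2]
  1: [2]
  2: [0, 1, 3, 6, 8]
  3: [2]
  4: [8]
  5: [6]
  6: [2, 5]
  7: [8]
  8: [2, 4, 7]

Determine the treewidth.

A width-1 tree decomposition is:
Bags: B1 = {1, 2}  B2 = {2, 6}  B3 = {0, 2}  B4 = {2, 8}  B5 = {7, 8}  B6 = {5, 6}  B7 = {2, 3}  B8 = {4, 8}
Tree: B1–B2, B2–B3, B3–B4, B4–B5, B2–B6, B3–B7, B4–B8
The largest bag has 2 vertices, giving width 1; this decomposition certifies tw(G) ≤ 1. G has an edge, so its treewidth is at least 1. Hence tw(G) = 1 exactly.

1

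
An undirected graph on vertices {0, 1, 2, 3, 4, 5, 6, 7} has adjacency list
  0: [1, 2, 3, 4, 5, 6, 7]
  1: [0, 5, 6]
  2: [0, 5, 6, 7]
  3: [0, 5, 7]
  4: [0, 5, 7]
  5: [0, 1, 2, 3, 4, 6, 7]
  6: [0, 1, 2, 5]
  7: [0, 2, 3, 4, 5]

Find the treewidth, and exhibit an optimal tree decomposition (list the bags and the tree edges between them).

Treewidth 3.
Bags: B1 = {0, 2, 5, 6}  B2 = {0, 2, 5, 7}  B3 = {0, 4, 5, 7}  B4 = {0, 3, 5, 7}  B5 = {0, 1, 5, 6}
Tree: B1–B2, B2–B3, B2–B4, B1–B5

Each bag holds 4 vertices, so the decomposition has width 3, which upper-bounds the treewidth. For the lower bound, the 4 vertices {0, 1, 5, 6} are pairwise adjacent, and any tree decomposition puts a clique entirely inside one bag — forcing width ≥ 3. The upper and lower bounds meet at 3, so that is the treewidth.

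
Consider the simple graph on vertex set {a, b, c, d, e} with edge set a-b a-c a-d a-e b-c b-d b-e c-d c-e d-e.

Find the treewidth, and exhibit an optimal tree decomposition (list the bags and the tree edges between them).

Treewidth 4.
One such decomposition:
Bags: B1 = {a, b, c, d, e}
Tree: (single bag)

A single bag containing all 5 vertices is trivially a valid decomposition of width 4. Conversely, {a, b, c, d, e} is a clique of size 5, and the vertices of any clique must share a bag in every tree decomposition; so some bag has ≥ 5 vertices and tw(G) ≥ 4. The upper and lower bounds meet at 4, so that is the treewidth.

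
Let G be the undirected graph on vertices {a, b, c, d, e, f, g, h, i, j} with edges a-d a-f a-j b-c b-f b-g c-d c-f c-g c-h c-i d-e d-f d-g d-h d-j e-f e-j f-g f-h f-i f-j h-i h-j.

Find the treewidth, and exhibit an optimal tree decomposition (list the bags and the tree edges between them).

Treewidth 3.
Bags: B1 = {d, e, f, j}  B2 = {d, f, h, j}  B3 = {c, d, f, h}  B4 = {c, d, f, g}  B5 = {c, f, h, i}  B6 = {b, c, f, g}  B7 = {a, d, f, j}
Tree: B1–B2, B2–B3, B3–B4, B3–B5, B4–B6, B1–B7

Each bag holds 4 vertices, so the decomposition has width 3, which upper-bounds the treewidth. Conversely, {c, d, f, g} is a clique of size 4, and the vertices of any clique must share a bag in every tree decomposition; so some bag has ≥ 4 vertices and tw(G) ≥ 3. Therefore the treewidth is 3.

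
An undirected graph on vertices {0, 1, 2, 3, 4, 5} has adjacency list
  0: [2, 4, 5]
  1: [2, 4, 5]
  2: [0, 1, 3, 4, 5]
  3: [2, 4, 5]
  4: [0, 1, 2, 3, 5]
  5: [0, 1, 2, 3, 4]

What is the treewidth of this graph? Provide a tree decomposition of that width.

Every bag has size at most 4, so the width is 4 − 1 = 3 and tw(G) ≤ 3. On the other hand G contains the 4-clique {0, 2, 4, 5}. A clique must lie in a single bag of any decomposition, so no decomposition can have width below 3. Hence tw(G) = 3 exactly.

Treewidth 3.
One such decomposition:
Bags: B1 = {1, 2, 4, 5}  B2 = {2, 3, 4, 5}  B3 = {0, 2, 4, 5}
Tree: B1–B2, B1–B3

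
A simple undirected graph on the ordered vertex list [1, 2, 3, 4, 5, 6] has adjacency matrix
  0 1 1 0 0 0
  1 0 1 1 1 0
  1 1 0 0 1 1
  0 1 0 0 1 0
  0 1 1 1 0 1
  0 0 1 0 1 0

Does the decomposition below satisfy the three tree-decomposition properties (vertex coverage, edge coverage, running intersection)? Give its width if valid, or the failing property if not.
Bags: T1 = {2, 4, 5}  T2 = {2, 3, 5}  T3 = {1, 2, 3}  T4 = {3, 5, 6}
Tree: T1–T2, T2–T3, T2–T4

Checking the three conditions: (i) the bags cover all of {1, 2, 3, 4, 5, 6}; (ii) for each edge, some bag contains both endpoints; (iii) the bags containing any fixed vertex form a subtree. All hold, so the decomposition is valid with width 3 − 1 = 2.

Yes; width 2.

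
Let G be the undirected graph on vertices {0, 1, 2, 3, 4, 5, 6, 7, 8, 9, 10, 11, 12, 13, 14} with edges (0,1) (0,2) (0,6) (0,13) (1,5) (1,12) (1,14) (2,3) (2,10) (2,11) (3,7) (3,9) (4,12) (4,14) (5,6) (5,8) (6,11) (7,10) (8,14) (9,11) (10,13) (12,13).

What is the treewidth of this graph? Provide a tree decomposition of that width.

Treewidth 3.
Bags: B1 = {3, 7, 9, 10}  B2 = {2, 3, 9, 10}  B3 = {2, 9, 10, 11}  B4 = {2, 10, 11, 13}  B5 = {0, 2, 11, 13}  B6 = {0, 6, 11, 13}  B7 = {0, 6, 12, 13}  B8 = {0, 1, 6, 12}  B9 = {1, 5, 6, 12}  B10 = {1, 4, 5, 12}  B11 = {1, 4, 5, 14}  B12 = {4, 5, 8, 14}
Tree: B1–B2, B2–B3, B3–B4, B4–B5, B5–B6, B6–B7, B7–B8, B8–B9, B9–B10, B10–B11, B11–B12

Every bag has size at most 4, so the width is 4 − 1 = 3 and tw(G) ≤ 3. For the lower bound: the 4 vertex sets {3,7,9}, {10}, {2}, {0,6,11,13} are disjoint, each induces a connected subgraph, and every pair is joined by at least one edge of G. Contracting each set to a single vertex therefore yields K_{4} as a minor, and since treewidth is minor-monotone, tw(G) ≥ tw(K_{4}) = 3. Hence tw(G) = 3 exactly.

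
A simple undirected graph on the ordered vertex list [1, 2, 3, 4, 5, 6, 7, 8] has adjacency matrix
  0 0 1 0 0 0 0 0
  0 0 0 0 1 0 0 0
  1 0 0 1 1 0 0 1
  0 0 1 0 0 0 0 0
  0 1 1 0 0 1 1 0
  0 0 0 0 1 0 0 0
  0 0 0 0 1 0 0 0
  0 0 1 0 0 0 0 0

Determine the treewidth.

A width-1 tree decomposition is:
Bags: B1 = {3, 5}  B2 = {2, 5}  B3 = {5, 6}  B4 = {5, 7}  B5 = {1, 3}  B6 = {3, 8}  B7 = {3, 4}
Tree: B1–B2, B2–B3, B1–B4, B1–B5, B1–B6, B5–B7
Every bag has size at most 2, so the width is 2 − 1 = 1 and tw(G) ≤ 1. G has an edge, so its treewidth is at least 1. Hence tw(G) = 1 exactly.

1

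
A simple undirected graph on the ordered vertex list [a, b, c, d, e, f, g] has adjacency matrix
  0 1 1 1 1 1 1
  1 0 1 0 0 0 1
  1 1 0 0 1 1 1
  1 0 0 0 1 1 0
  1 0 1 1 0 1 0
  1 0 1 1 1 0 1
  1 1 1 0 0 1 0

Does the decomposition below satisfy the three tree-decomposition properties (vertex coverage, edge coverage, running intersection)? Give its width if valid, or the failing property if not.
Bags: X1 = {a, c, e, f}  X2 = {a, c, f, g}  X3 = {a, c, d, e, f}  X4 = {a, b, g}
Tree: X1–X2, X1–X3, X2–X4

No — edge (c,b) lies in no bag.

A tree decomposition must satisfy three properties: every vertex lies in some bag; for every edge, both endpoints lie together in some bag; and for every vertex, the bags containing it form a connected subtree. Here edge (c,b) lies in no bag, so the decomposition is invalid.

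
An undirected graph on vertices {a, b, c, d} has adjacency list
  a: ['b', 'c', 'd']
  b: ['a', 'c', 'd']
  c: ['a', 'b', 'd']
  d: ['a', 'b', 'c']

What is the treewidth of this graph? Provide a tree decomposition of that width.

Treewidth 3.
Bags: B1 = {a, b, c, d}
Tree: (single bag)

A single bag containing all 4 vertices is trivially a valid decomposition of width 3. For the lower bound, the 4 vertices {a, b, c, d} are pairwise adjacent, and any tree decomposition puts a clique entirely inside one bag — forcing width ≥ 3. Combining the bounds, tw(G) = 3.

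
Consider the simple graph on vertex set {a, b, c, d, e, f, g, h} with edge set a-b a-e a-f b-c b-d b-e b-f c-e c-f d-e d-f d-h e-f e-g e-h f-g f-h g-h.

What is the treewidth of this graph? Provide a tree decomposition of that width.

Treewidth 3.
One such decomposition:
Bags: B1 = {b, d, e, f}  B2 = {a, b, e, f}  B3 = {d, e, f, h}  B4 = {e, f, g, h}  B5 = {b, c, e, f}
Tree: B1–B2, B1–B3, B3–B4, B2–B5

Each bag holds 4 vertices, so the decomposition has width 3, which upper-bounds the treewidth. On the other hand G contains the 4-clique {e, f, g, h}. A clique must lie in a single bag of any decomposition, so no decomposition can have width below 3. Combining the bounds, tw(G) = 3.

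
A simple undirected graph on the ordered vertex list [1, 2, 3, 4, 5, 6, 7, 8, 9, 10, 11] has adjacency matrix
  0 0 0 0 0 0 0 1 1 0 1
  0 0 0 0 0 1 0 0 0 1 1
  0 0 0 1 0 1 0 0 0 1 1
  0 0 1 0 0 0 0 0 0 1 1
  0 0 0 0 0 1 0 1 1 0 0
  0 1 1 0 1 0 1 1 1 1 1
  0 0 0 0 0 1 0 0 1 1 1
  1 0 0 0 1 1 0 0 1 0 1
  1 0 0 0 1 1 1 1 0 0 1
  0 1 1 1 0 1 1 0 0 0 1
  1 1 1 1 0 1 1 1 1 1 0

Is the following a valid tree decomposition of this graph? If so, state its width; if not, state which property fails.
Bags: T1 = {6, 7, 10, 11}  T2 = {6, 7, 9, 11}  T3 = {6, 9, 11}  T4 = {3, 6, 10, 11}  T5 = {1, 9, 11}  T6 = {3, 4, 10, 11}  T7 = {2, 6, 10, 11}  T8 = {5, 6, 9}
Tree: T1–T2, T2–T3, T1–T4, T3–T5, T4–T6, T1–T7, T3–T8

No — vertex 8 appears in no bag.

A tree decomposition must satisfy three properties: every vertex lies in some bag; for every edge, both endpoints lie together in some bag; and for every vertex, the bags containing it form a connected subtree. Here vertex 8 appears in no bag, so the decomposition is invalid.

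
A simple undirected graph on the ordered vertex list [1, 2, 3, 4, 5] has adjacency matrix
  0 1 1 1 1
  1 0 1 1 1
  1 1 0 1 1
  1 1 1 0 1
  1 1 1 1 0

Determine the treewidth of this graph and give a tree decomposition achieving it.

With just one bag of size 5, the width is 5 − 1 = 4, so tw(G) ≤ 4. Conversely, {1, 2, 3, 4, 5} is a clique of size 5, and the vertices of any clique must share a bag in every tree decomposition; so some bag has ≥ 5 vertices and tw(G) ≥ 4. The upper and lower bounds meet at 4, so that is the treewidth.

Treewidth 4.
One such decomposition:
Bags: B1 = {1, 2, 3, 4, 5}
Tree: (single bag)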